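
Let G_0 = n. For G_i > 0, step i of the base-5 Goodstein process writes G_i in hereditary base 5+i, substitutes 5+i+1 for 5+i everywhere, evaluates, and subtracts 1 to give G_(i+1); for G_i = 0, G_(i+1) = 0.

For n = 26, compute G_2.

48

G_0=26  [base 5] 5^2 + 1  →[5↦6]→  6^2 + 1 = 37  −1 ⇒ G_1=36
G_1=36  [base 6] 6^2  →[6↦7]→  7^2 = 49  −1 ⇒ G_2=48
G_2=48  [base 7] 6·7 + 6  →[7↦8]→  6·8 + 6 = 54  −1 ⇒ G_3=53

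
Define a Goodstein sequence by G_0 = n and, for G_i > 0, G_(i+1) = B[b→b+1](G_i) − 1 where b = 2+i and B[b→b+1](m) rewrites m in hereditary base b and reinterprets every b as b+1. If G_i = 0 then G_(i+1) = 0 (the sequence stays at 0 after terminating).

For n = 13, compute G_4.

(0) 13|_2 = 2^(2 + 1) + 2^2 + 1 ↦ 3^(3 + 1) + 3^3 + 1|_3 = 109 ⇒ 108
(1) 108|_3 = 3^(3 + 1) + 3^3 ↦ 4^(4 + 1) + 4^4|_4 = 1280 ⇒ 1279
(2) 1279|_4 = 4^(4 + 1) + 3·4^3 + 3·4^2 + 3·4 + 3 ↦ 5^(5 + 1) + 3·5^3 + 3·5^2 + 3·5 + 3|_5 = 16093 ⇒ 16092
(3) 16092|_5 = 5^(5 + 1) + 3·5^3 + 3·5^2 + 3·5 + 2 ↦ 6^(6 + 1) + 3·6^3 + 3·6^2 + 3·6 + 2|_6 = 280712 ⇒ 280711
(4) 280711|_6 = 6^(6 + 1) + 3·6^3 + 3·6^2 + 3·6 + 1 ↦ 7^(7 + 1) + 3·7^3 + 3·7^2 + 3·7 + 1|_7 = 5765999 ⇒ 5765998

280711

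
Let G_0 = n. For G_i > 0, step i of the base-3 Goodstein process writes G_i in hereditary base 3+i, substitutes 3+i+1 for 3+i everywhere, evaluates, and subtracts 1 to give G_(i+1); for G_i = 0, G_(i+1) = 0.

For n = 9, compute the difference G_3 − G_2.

[0] 9 ≡ 3^2 (base 3). Lift 4: 16. −1: 15.
[1] 15 ≡ 3·4 + 3 (base 4). Lift 5: 18. −1: 17.
[2] 17 ≡ 3·5 + 2 (base 5). Lift 6: 20. −1: 19.

2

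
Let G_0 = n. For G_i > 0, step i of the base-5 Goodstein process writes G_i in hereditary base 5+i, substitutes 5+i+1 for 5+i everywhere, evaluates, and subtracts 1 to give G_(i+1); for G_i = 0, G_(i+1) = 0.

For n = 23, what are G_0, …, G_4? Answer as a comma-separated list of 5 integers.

(0) 23|_5 = 4·5 + 3 ↦ 4·6 + 3|_6 = 27 ⇒ 26
(1) 26|_6 = 4·6 + 2 ↦ 4·7 + 2|_7 = 30 ⇒ 29
(2) 29|_7 = 4·7 + 1 ↦ 4·8 + 1|_8 = 33 ⇒ 32
(3) 32|_8 = 4·8 ↦ 4·9|_9 = 36 ⇒ 35

23, 26, 29, 32, 35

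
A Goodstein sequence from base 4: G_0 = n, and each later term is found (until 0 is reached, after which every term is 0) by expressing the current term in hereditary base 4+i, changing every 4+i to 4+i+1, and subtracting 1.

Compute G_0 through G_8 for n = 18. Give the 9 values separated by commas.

18, 26, 36, 48, 53, 58, 63, 68, 73

G_0 = 18. HB_4(18) = 4^2 + 2. Bump = 27. G_1 = 26.
G_1 = 26. HB_5(26) = 5^2 + 1. Bump = 37. G_2 = 36.
G_2 = 36. HB_6(36) = 6^2. Bump = 49. G_3 = 48.
G_3 = 48. HB_7(48) = 6·7 + 6. Bump = 54. G_4 = 53.
G_4 = 53. HB_8(53) = 6·8 + 5. Bump = 59. G_5 = 58.
G_5 = 58. HB_9(58) = 6·9 + 4. Bump = 64. G_6 = 63.
G_6 = 63. HB_10(63) = 6·10 + 3. Bump = 69. G_7 = 68.
G_7 = 68. HB_11(68) = 6·11 + 2. Bump = 74. G_8 = 73.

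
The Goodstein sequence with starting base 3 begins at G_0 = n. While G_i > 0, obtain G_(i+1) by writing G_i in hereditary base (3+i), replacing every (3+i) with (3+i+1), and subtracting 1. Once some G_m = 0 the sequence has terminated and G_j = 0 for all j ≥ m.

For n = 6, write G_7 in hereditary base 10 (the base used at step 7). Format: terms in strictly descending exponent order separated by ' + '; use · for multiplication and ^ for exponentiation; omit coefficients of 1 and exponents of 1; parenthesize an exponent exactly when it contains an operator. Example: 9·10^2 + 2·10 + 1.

G_0=6  [base 3] 2·3  →[3↦4]→  2·4 = 8  −1 ⇒ G_1=7
G_1=7  [base 4] 4 + 3  →[4↦5]→  5 + 3 = 8  −1 ⇒ G_2=7
G_2=7  [base 5] 5 + 2  →[5↦6]→  6 + 2 = 8  −1 ⇒ G_3=7
G_3=7  [base 6] 6 + 1  →[6↦7]→  7 + 1 = 8  −1 ⇒ G_4=7
G_4=7  [base 7] 7  →[7↦8]→  8 = 8  −1 ⇒ G_5=7
G_5=7  [base 8] 7  →[8↦9]→  7 = 7  −1 ⇒ G_6=6
G_6=6  [base 9] 6  →[9↦10]→  6 = 6  −1 ⇒ G_7=5

5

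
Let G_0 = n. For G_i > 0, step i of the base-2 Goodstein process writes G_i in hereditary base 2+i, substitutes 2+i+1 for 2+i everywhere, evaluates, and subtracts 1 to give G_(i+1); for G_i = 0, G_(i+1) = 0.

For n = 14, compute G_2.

1281

G_0=14  [base 2] 2^(2 + 1) + 2^2 + 2  →[2↦3]→  3^(3 + 1) + 3^3 + 3 = 111  −1 ⇒ G_1=110
G_1=110  [base 3] 3^(3 + 1) + 3^3 + 2  →[3↦4]→  4^(4 + 1) + 4^4 + 2 = 1282  −1 ⇒ G_2=1281
G_2=1281  [base 4] 4^(4 + 1) + 4^4 + 1  →[4↦5]→  5^(5 + 1) + 5^5 + 1 = 18751  −1 ⇒ G_3=18750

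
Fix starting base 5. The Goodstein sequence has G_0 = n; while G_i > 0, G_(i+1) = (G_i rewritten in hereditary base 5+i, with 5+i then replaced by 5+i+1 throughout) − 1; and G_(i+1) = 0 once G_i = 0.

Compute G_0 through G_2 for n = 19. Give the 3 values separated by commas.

G_0 = 19. HB_5(19) = 3·5 + 4. Bump = 22. G_1 = 21.
G_1 = 21. HB_6(21) = 3·6 + 3. Bump = 24. G_2 = 23.

19, 21, 23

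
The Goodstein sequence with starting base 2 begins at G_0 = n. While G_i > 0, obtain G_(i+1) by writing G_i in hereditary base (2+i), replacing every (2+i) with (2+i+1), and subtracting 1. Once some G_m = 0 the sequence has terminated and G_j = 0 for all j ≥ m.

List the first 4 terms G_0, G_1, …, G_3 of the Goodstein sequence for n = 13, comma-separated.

13, 108, 1279, 16092

(0) 13|_2 = 2^(2 + 1) + 2^2 + 1 ↦ 3^(3 + 1) + 3^3 + 1|_3 = 109 ⇒ 108
(1) 108|_3 = 3^(3 + 1) + 3^3 ↦ 4^(4 + 1) + 4^4|_4 = 1280 ⇒ 1279
(2) 1279|_4 = 4^(4 + 1) + 3·4^3 + 3·4^2 + 3·4 + 3 ↦ 5^(5 + 1) + 3·5^3 + 3·5^2 + 3·5 + 3|_5 = 16093 ⇒ 16092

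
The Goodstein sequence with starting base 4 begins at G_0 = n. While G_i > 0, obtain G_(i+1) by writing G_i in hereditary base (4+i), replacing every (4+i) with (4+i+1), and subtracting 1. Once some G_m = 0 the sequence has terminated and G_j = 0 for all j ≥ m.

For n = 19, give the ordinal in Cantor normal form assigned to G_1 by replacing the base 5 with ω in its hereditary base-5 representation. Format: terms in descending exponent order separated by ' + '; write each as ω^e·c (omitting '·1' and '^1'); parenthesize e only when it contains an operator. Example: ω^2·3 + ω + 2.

ω^2 + 2

base 4: 19 = 4^2 + 3; at 5: 5^2 + 3 = 28; next = 27
base 5: 27 = 5^2 + 2; at 6: 6^2 + 2 = 38; next = 37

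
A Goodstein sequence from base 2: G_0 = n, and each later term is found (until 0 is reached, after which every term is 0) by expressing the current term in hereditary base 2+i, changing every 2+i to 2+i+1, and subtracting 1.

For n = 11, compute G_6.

134217727

11 —HB2→ 2^(2 + 1) + 2 + 1 —bump→ 3^(3 + 1) + 3 + 1 = 85 —(−1)→ 84
84 —HB3→ 3^(3 + 1) + 3 —bump→ 4^(4 + 1) + 4 = 1028 —(−1)→ 1027
1027 —HB4→ 4^(4 + 1) + 3 —bump→ 5^(5 + 1) + 3 = 15628 —(−1)→ 15627
15627 —HB5→ 5^(5 + 1) + 2 —bump→ 6^(6 + 1) + 2 = 279938 —(−1)→ 279937
279937 —HB6→ 6^(6 + 1) + 1 —bump→ 7^(7 + 1) + 1 = 5764802 —(−1)→ 5764801
5764801 —HB7→ 7^(7 + 1) —bump→ 8^(8 + 1) = 134217728 —(−1)→ 134217727
134217727 —HB8→ 7·8^8 + 7·8^7 + 7·8^6 + 7·8^5 + 7·8^4 + 7·8^3 + 7·8^2 + 7·8 + 7 —bump→ 7·9^9 + 7·9^7 + 7·9^6 + 7·9^5 + 7·9^4 + 7·9^3 + 7·9^2 + 7·9 + 7 = 2749609303 —(−1)→ 2749609302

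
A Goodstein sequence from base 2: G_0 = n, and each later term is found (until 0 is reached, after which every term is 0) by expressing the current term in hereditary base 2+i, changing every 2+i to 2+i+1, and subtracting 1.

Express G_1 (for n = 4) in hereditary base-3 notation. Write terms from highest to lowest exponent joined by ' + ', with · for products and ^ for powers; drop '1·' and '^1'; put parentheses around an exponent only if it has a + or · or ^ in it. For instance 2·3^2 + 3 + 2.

4 —HB2→ 2^2 —bump→ 3^3 = 27 —(−1)→ 26
26 —HB3→ 2·3^2 + 2·3 + 2 —bump→ 2·4^2 + 2·4 + 2 = 42 —(−1)→ 41

2·3^2 + 2·3 + 2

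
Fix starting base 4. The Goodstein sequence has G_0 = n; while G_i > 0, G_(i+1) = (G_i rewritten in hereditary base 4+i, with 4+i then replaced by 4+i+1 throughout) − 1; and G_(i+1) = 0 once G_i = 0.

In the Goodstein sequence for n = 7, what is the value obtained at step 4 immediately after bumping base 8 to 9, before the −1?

7

(0) 7|_4 = 4 + 3 ↦ 5 + 3|_5 = 8 ⇒ 7
(1) 7|_5 = 5 + 2 ↦ 6 + 2|_6 = 8 ⇒ 7
(2) 7|_6 = 6 + 1 ↦ 7 + 1|_7 = 8 ⇒ 7
(3) 7|_7 = 7 ↦ 8|_8 = 8 ⇒ 7
(4) 7|_8 = 7 ↦ 7|_9 = 7 ⇒ 6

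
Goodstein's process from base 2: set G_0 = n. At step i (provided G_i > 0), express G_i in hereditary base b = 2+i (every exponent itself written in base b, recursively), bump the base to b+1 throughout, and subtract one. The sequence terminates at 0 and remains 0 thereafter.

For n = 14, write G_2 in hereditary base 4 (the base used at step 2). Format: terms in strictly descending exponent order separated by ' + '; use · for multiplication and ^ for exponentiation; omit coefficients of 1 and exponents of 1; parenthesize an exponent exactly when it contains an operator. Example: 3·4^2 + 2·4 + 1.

4^(4 + 1) + 4^4 + 1

(0) 14|_2 = 2^(2 + 1) + 2^2 + 2 ↦ 3^(3 + 1) + 3^3 + 3|_3 = 111 ⇒ 110
(1) 110|_3 = 3^(3 + 1) + 3^3 + 2 ↦ 4^(4 + 1) + 4^4 + 2|_4 = 1282 ⇒ 1281
(2) 1281|_4 = 4^(4 + 1) + 4^4 + 1 ↦ 5^(5 + 1) + 5^5 + 1|_5 = 18751 ⇒ 18750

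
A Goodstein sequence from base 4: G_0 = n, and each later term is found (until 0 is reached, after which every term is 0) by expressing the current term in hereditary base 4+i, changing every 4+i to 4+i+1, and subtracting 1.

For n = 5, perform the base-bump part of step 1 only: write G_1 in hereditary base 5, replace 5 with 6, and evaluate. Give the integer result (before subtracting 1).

(0) 5|_4 = 4 + 1 ↦ 5 + 1|_5 = 6 ⇒ 5
(1) 5|_5 = 5 ↦ 6|_6 = 6 ⇒ 5

6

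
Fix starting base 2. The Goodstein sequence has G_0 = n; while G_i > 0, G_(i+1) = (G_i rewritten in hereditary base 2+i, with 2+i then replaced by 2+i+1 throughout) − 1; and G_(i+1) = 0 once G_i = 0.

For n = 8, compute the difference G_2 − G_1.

473

G_0 = 8. HB_2(8) = 2^(2 + 1). Bump = 81. G_1 = 80.
G_1 = 80. HB_3(80) = 2·3^3 + 2·3^2 + 2·3 + 2. Bump = 554. G_2 = 553.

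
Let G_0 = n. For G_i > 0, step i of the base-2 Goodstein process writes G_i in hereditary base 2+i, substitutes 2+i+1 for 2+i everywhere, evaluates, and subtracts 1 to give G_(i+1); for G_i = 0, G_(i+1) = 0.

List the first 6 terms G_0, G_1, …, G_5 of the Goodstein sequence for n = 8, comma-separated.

step 0: 8 = 2^(2 + 1); sub 3 for 2: 3^(3 + 1); = 81; G_1 = 81−1 = 80
step 1: 80 = 2·3^3 + 2·3^2 + 2·3 + 2; sub 4 for 3: 2·4^4 + 2·4^2 + 2·4 + 2; = 554; G_2 = 554−1 = 553
step 2: 553 = 2·4^4 + 2·4^2 + 2·4 + 1; sub 5 for 4: 2·5^5 + 2·5^2 + 2·5 + 1; = 6311; G_3 = 6311−1 = 6310
step 3: 6310 = 2·5^5 + 2·5^2 + 2·5; sub 6 for 5: 2·6^6 + 2·6^2 + 2·6; = 93396; G_4 = 93396−1 = 93395
step 4: 93395 = 2·6^6 + 2·6^2 + 6 + 5; sub 7 for 6: 2·7^7 + 2·7^2 + 7 + 5; = 1647196; G_5 = 1647196−1 = 1647195

8, 80, 553, 6310, 93395, 1647195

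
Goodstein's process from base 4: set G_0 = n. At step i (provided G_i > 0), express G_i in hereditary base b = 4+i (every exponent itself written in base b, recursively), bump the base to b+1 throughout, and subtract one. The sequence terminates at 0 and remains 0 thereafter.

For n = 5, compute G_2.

[0] 5 ≡ 4 + 1 (base 4). Lift 5: 6. −1: 5.
[1] 5 ≡ 5 (base 5). Lift 6: 6. −1: 5.

5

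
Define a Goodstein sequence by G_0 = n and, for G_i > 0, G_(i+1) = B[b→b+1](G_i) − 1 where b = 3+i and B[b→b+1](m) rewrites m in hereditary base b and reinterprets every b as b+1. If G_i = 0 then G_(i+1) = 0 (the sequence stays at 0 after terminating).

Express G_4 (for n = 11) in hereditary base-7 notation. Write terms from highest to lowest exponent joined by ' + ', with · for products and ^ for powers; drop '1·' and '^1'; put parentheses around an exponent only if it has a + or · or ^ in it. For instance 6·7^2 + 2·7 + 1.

5·7 + 4

step 0: 11 = 3^2 + 2; sub 4 for 3: 4^2 + 2; = 18; G_1 = 18−1 = 17
step 1: 17 = 4^2 + 1; sub 5 for 4: 5^2 + 1; = 26; G_2 = 26−1 = 25
step 2: 25 = 5^2; sub 6 for 5: 6^2; = 36; G_3 = 36−1 = 35
step 3: 35 = 5·6 + 5; sub 7 for 6: 5·7 + 5; = 40; G_4 = 40−1 = 39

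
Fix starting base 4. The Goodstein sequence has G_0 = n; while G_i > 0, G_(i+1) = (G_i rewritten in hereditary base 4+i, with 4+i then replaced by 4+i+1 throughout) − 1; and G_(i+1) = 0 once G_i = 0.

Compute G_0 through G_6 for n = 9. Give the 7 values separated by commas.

9, 10, 11, 11, 11, 11, 11

step 0: 9 = 2·4 + 1; sub 5 for 4: 2·5 + 1; = 11; G_1 = 11−1 = 10
step 1: 10 = 2·5; sub 6 for 5: 2·6; = 12; G_2 = 12−1 = 11
step 2: 11 = 6 + 5; sub 7 for 6: 7 + 5; = 12; G_3 = 12−1 = 11
step 3: 11 = 7 + 4; sub 8 for 7: 8 + 4; = 12; G_4 = 12−1 = 11
step 4: 11 = 8 + 3; sub 9 for 8: 9 + 3; = 12; G_5 = 12−1 = 11
step 5: 11 = 9 + 2; sub 10 for 9: 10 + 2; = 12; G_6 = 12−1 = 11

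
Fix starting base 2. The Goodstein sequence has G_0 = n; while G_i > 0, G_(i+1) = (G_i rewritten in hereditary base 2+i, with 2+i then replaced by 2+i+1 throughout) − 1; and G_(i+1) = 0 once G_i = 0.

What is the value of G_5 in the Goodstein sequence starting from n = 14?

G_0 = 14. HB_2(14) = 2^(2 + 1) + 2^2 + 2. Bump = 111. G_1 = 110.
G_1 = 110. HB_3(110) = 3^(3 + 1) + 3^3 + 2. Bump = 1282. G_2 = 1281.
G_2 = 1281. HB_4(1281) = 4^(4 + 1) + 4^4 + 1. Bump = 18751. G_3 = 18750.
G_3 = 18750. HB_5(18750) = 5^(5 + 1) + 5^5. Bump = 326592. G_4 = 326591.
G_4 = 326591. HB_6(326591) = 6^(6 + 1) + 5·6^5 + 5·6^4 + 5·6^3 + 5·6^2 + 5·6 + 5. Bump = 5862841. G_5 = 5862840.
G_5 = 5862840. HB_7(5862840) = 7^(7 + 1) + 5·7^5 + 5·7^4 + 5·7^3 + 5·7^2 + 5·7 + 4. Bump = 134404972. G_6 = 134404971.

5862840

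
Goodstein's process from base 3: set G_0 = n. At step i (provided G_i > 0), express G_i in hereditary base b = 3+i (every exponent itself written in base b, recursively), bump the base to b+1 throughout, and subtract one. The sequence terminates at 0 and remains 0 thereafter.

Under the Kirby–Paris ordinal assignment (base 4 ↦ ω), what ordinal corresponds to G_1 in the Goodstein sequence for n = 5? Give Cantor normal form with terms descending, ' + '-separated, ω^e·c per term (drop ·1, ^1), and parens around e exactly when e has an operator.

ω + 1

G_0 = 5. HB_3(5) = 3 + 2. Bump = 6. G_1 = 5.
G_1 = 5. HB_4(5) = 4 + 1. Bump = 6. G_2 = 5.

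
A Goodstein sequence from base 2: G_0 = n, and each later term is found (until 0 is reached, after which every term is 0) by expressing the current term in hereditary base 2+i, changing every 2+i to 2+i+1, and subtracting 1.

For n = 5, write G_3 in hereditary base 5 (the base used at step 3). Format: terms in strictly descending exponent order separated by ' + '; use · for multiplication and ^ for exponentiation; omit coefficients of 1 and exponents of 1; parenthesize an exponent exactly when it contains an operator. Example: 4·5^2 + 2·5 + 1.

3·5^3 + 3·5^2 + 3·5 + 2

(0) 5|_2 = 2^2 + 1 ↦ 3^3 + 1|_3 = 28 ⇒ 27
(1) 27|_3 = 3^3 ↦ 4^4|_4 = 256 ⇒ 255
(2) 255|_4 = 3·4^3 + 3·4^2 + 3·4 + 3 ↦ 3·5^3 + 3·5^2 + 3·5 + 3|_5 = 468 ⇒ 467
(3) 467|_5 = 3·5^3 + 3·5^2 + 3·5 + 2 ↦ 3·6^3 + 3·6^2 + 3·6 + 2|_6 = 776 ⇒ 775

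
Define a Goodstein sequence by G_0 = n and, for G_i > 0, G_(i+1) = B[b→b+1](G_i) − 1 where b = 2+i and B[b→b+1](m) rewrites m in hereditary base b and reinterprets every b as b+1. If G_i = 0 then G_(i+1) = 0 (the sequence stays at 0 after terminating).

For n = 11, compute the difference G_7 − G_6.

i=0: 11 = 2^(2 + 1) + 2 + 1 (b=2); 2→3: 3^(3 + 1) + 3 + 1 = 85; 85−1 = 84
i=1: 84 = 3^(3 + 1) + 3 (b=3); 3→4: 4^(4 + 1) + 4 = 1028; 1028−1 = 1027
i=2: 1027 = 4^(4 + 1) + 3 (b=4); 4→5: 5^(5 + 1) + 3 = 15628; 15628−1 = 15627
i=3: 15627 = 5^(5 + 1) + 2 (b=5); 5→6: 6^(6 + 1) + 2 = 279938; 279938−1 = 279937
i=4: 279937 = 6^(6 + 1) + 1 (b=6); 6→7: 7^(7 + 1) + 1 = 5764802; 5764802−1 = 5764801
i=5: 5764801 = 7^(7 + 1) (b=7); 7→8: 8^(8 + 1) = 134217728; 134217728−1 = 134217727
i=6: 134217727 = 7·8^8 + 7·8^7 + 7·8^6 + 7·8^5 + 7·8^4 + 7·8^3 + 7·8^2 + 7·8 + 7 (b=8); 8→9: 7·9^9 + 7·9^7 + 7·9^6 + 7·9^5 + 7·9^4 + 7·9^3 + 7·9^2 + 7·9 + 7 = 2749609303; 2749609303−1 = 2749609302

2615391575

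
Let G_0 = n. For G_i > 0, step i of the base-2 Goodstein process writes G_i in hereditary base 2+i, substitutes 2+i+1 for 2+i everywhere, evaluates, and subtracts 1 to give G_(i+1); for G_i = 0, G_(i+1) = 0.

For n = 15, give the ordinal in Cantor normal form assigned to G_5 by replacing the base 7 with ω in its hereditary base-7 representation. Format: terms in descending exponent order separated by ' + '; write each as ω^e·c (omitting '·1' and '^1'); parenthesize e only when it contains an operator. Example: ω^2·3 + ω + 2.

base 2: 15 = 2^(2 + 1) + 2^2 + 2 + 1; at 3: 3^(3 + 1) + 3^3 + 3 + 1 = 112; next = 111
base 3: 111 = 3^(3 + 1) + 3^3 + 3; at 4: 4^(4 + 1) + 4^4 + 4 = 1284; next = 1283
base 4: 1283 = 4^(4 + 1) + 4^4 + 3; at 5: 5^(5 + 1) + 5^5 + 3 = 18753; next = 18752
base 5: 18752 = 5^(5 + 1) + 5^5 + 2; at 6: 6^(6 + 1) + 6^6 + 2 = 326594; next = 326593
base 6: 326593 = 6^(6 + 1) + 6^6 + 1; at 7: 7^(7 + 1) + 7^7 + 1 = 6588345; next = 6588344

ω^(ω + 1) + ω^ω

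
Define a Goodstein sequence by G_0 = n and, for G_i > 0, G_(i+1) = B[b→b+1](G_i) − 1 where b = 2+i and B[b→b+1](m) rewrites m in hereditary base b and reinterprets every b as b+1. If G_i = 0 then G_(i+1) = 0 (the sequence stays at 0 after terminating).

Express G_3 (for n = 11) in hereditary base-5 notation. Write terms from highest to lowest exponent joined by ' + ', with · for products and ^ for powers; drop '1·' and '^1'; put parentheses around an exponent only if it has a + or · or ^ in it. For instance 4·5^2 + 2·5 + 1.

5^(5 + 1) + 2

11 —HB2→ 2^(2 + 1) + 2 + 1 —bump→ 3^(3 + 1) + 3 + 1 = 85 —(−1)→ 84
84 —HB3→ 3^(3 + 1) + 3 —bump→ 4^(4 + 1) + 4 = 1028 —(−1)→ 1027
1027 —HB4→ 4^(4 + 1) + 3 —bump→ 5^(5 + 1) + 3 = 15628 —(−1)→ 15627
15627 —HB5→ 5^(5 + 1) + 2 —bump→ 6^(6 + 1) + 2 = 279938 —(−1)→ 279937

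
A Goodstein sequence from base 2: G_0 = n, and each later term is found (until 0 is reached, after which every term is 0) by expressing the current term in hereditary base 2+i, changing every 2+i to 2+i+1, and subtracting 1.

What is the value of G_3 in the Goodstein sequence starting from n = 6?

3125

i=0: 6 = 2^2 + 2 (b=2); 2→3: 3^3 + 3 = 30; 30−1 = 29
i=1: 29 = 3^3 + 2 (b=3); 3→4: 4^4 + 2 = 258; 258−1 = 257
i=2: 257 = 4^4 + 1 (b=4); 4→5: 5^5 + 1 = 3126; 3126−1 = 3125
i=3: 3125 = 5^5 (b=5); 5→6: 6^6 = 46656; 46656−1 = 46655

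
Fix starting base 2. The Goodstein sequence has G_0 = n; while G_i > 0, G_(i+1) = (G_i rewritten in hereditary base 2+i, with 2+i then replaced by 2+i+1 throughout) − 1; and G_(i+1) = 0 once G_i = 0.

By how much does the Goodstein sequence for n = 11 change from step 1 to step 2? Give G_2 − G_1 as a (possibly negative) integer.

G_0 = 11. HB_2(11) = 2^(2 + 1) + 2 + 1. Bump = 85. G_1 = 84.
G_1 = 84. HB_3(84) = 3^(3 + 1) + 3. Bump = 1028. G_2 = 1027.

943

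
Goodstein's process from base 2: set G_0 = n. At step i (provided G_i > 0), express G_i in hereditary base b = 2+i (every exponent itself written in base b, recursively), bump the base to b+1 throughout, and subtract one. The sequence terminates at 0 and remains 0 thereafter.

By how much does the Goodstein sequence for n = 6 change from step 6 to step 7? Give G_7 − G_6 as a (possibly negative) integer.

144904

6 —HB2→ 2^2 + 2 —bump→ 3^3 + 3 = 30 —(−1)→ 29
29 —HB3→ 3^3 + 2 —bump→ 4^4 + 2 = 258 —(−1)→ 257
257 —HB4→ 4^4 + 1 —bump→ 5^5 + 1 = 3126 —(−1)→ 3125
3125 —HB5→ 5^5 —bump→ 6^6 = 46656 —(−1)→ 46655
46655 —HB6→ 5·6^5 + 5·6^4 + 5·6^3 + 5·6^2 + 5·6 + 5 —bump→ 5·7^5 + 5·7^4 + 5·7^3 + 5·7^2 + 5·7 + 5 = 98040 —(−1)→ 98039
98039 —HB7→ 5·7^5 + 5·7^4 + 5·7^3 + 5·7^2 + 5·7 + 4 —bump→ 5·8^5 + 5·8^4 + 5·8^3 + 5·8^2 + 5·8 + 4 = 187244 —(−1)→ 187243
187243 —HB8→ 5·8^5 + 5·8^4 + 5·8^3 + 5·8^2 + 5·8 + 3 —bump→ 5·9^5 + 5·9^4 + 5·9^3 + 5·9^2 + 5·9 + 3 = 332148 —(−1)→ 332147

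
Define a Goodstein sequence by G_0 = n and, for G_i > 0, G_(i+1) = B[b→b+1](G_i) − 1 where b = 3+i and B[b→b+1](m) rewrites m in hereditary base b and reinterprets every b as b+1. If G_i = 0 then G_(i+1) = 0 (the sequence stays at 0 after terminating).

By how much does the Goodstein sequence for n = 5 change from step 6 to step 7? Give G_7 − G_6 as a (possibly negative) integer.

-1

5 —HB3→ 3 + 2 —bump→ 4 + 2 = 6 —(−1)→ 5
5 —HB4→ 4 + 1 —bump→ 5 + 1 = 6 —(−1)→ 5
5 —HB5→ 5 —bump→ 6 = 6 —(−1)→ 5
5 —HB6→ 5 —bump→ 5 = 5 —(−1)→ 4
4 —HB7→ 4 —bump→ 4 = 4 —(−1)→ 3
3 —HB8→ 3 —bump→ 3 = 3 —(−1)→ 2
2 —HB9→ 2 —bump→ 2 = 2 —(−1)→ 1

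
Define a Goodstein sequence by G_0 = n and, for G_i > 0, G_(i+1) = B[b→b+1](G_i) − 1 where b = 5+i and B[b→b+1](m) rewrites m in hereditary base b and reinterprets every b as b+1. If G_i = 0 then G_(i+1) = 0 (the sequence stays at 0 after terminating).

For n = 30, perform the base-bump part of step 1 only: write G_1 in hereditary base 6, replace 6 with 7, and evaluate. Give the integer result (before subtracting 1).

G_0=30  [base 5] 5^2 + 5  →[5↦6]→  6^2 + 6 = 42  −1 ⇒ G_1=41
G_1=41  [base 6] 6^2 + 5  →[6↦7]→  7^2 + 5 = 54  −1 ⇒ G_2=53

54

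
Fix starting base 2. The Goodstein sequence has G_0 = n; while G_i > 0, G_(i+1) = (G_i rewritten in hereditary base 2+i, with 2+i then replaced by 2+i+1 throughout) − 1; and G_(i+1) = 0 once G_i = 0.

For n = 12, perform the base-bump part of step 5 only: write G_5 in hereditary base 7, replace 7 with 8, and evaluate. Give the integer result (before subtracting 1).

134217868

i=0: 12 = 2^(2 + 1) + 2^2 (b=2); 2→3: 3^(3 + 1) + 3^3 = 108; 108−1 = 107
i=1: 107 = 3^(3 + 1) + 2·3^2 + 2·3 + 2 (b=3); 3→4: 4^(4 + 1) + 2·4^2 + 2·4 + 2 = 1066; 1066−1 = 1065
i=2: 1065 = 4^(4 + 1) + 2·4^2 + 2·4 + 1 (b=4); 4→5: 5^(5 + 1) + 2·5^2 + 2·5 + 1 = 15686; 15686−1 = 15685
i=3: 15685 = 5^(5 + 1) + 2·5^2 + 2·5 (b=5); 5→6: 6^(6 + 1) + 2·6^2 + 2·6 = 280020; 280020−1 = 280019
i=4: 280019 = 6^(6 + 1) + 2·6^2 + 6 + 5 (b=6); 6→7: 7^(7 + 1) + 2·7^2 + 7 + 5 = 5764911; 5764911−1 = 5764910
i=5: 5764910 = 7^(7 + 1) + 2·7^2 + 7 + 4 (b=7); 7→8: 8^(8 + 1) + 2·8^2 + 8 + 4 = 134217868; 134217868−1 = 134217867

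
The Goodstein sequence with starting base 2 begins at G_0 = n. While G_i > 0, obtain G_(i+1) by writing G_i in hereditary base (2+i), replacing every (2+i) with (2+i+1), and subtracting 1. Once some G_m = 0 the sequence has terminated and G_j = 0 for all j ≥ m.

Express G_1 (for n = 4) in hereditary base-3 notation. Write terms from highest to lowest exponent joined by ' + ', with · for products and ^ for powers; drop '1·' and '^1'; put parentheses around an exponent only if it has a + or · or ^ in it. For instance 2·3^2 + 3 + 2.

4 —HB2→ 2^2 —bump→ 3^3 = 27 —(−1)→ 26
26 —HB3→ 2·3^2 + 2·3 + 2 —bump→ 2·4^2 + 2·4 + 2 = 42 —(−1)→ 41

2·3^2 + 2·3 + 2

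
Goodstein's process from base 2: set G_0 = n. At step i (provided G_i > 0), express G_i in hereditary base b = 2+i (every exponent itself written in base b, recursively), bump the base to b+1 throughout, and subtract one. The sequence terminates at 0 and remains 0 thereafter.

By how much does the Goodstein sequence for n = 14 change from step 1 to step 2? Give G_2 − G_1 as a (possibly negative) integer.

1171

G_0 = 14. HB_2(14) = 2^(2 + 1) + 2^2 + 2. Bump = 111. G_1 = 110.
G_1 = 110. HB_3(110) = 3^(3 + 1) + 3^3 + 2. Bump = 1282. G_2 = 1281.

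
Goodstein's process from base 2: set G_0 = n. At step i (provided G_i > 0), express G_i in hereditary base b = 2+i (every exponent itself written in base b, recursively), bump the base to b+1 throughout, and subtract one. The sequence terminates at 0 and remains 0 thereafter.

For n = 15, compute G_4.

326593

15 —HB2→ 2^(2 + 1) + 2^2 + 2 + 1 —bump→ 3^(3 + 1) + 3^3 + 3 + 1 = 112 —(−1)→ 111
111 —HB3→ 3^(3 + 1) + 3^3 + 3 —bump→ 4^(4 + 1) + 4^4 + 4 = 1284 —(−1)→ 1283
1283 —HB4→ 4^(4 + 1) + 4^4 + 3 —bump→ 5^(5 + 1) + 5^5 + 3 = 18753 —(−1)→ 18752
18752 —HB5→ 5^(5 + 1) + 5^5 + 2 —bump→ 6^(6 + 1) + 6^6 + 2 = 326594 —(−1)→ 326593
326593 —HB6→ 6^(6 + 1) + 6^6 + 1 —bump→ 7^(7 + 1) + 7^7 + 1 = 6588345 —(−1)→ 6588344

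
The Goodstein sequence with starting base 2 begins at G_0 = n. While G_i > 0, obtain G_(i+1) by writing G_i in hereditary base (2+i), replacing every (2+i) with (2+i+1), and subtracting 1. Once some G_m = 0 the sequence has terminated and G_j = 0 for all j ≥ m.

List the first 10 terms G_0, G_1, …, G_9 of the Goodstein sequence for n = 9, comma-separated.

9, 81, 1023, 9842, 140743, 2471826, 50333399, 1162263921, 30000003325, 855935016215

(0) 9|_2 = 2^(2 + 1) + 1 ↦ 3^(3 + 1) + 1|_3 = 82 ⇒ 81
(1) 81|_3 = 3^(3 + 1) ↦ 4^(4 + 1)|_4 = 1024 ⇒ 1023
(2) 1023|_4 = 3·4^4 + 3·4^3 + 3·4^2 + 3·4 + 3 ↦ 3·5^5 + 3·5^3 + 3·5^2 + 3·5 + 3|_5 = 9843 ⇒ 9842
(3) 9842|_5 = 3·5^5 + 3·5^3 + 3·5^2 + 3·5 + 2 ↦ 3·6^6 + 3·6^3 + 3·6^2 + 3·6 + 2|_6 = 140744 ⇒ 140743
(4) 140743|_6 = 3·6^6 + 3·6^3 + 3·6^2 + 3·6 + 1 ↦ 3·7^7 + 3·7^3 + 3·7^2 + 3·7 + 1|_7 = 2471827 ⇒ 2471826
(5) 2471826|_7 = 3·7^7 + 3·7^3 + 3·7^2 + 3·7 ↦ 3·8^8 + 3·8^3 + 3·8^2 + 3·8|_8 = 50333400 ⇒ 50333399
(6) 50333399|_8 = 3·8^8 + 3·8^3 + 3·8^2 + 2·8 + 7 ↦ 3·9^9 + 3·9^3 + 3·9^2 + 2·9 + 7|_9 = 1162263922 ⇒ 1162263921
(7) 1162263921|_9 = 3·9^9 + 3·9^3 + 3·9^2 + 2·9 + 6 ↦ 3·10^10 + 3·10^3 + 3·10^2 + 2·10 + 6|_10 = 30000003326 ⇒ 30000003325
(8) 30000003325|_10 = 3·10^10 + 3·10^3 + 3·10^2 + 2·10 + 5 ↦ 3·11^11 + 3·11^3 + 3·11^2 + 2·11 + 5|_11 = 855935016216 ⇒ 855935016215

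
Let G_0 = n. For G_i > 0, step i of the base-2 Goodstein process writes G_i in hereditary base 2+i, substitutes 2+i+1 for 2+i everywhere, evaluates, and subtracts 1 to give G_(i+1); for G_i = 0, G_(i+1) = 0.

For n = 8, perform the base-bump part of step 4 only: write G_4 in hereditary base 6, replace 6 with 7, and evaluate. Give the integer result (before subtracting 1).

step 0: 8 = 2^(2 + 1); sub 3 for 2: 3^(3 + 1); = 81; G_1 = 81−1 = 80
step 1: 80 = 2·3^3 + 2·3^2 + 2·3 + 2; sub 4 for 3: 2·4^4 + 2·4^2 + 2·4 + 2; = 554; G_2 = 554−1 = 553
step 2: 553 = 2·4^4 + 2·4^2 + 2·4 + 1; sub 5 for 4: 2·5^5 + 2·5^2 + 2·5 + 1; = 6311; G_3 = 6311−1 = 6310
step 3: 6310 = 2·5^5 + 2·5^2 + 2·5; sub 6 for 5: 2·6^6 + 2·6^2 + 2·6; = 93396; G_4 = 93396−1 = 93395
step 4: 93395 = 2·6^6 + 2·6^2 + 6 + 5; sub 7 for 6: 2·7^7 + 2·7^2 + 7 + 5; = 1647196; G_5 = 1647196−1 = 1647195

1647196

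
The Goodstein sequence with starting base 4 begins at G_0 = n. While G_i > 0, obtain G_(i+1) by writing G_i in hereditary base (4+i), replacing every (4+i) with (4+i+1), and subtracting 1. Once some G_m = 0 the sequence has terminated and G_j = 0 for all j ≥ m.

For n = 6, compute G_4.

6 —HB4→ 4 + 2 —bump→ 5 + 2 = 7 —(−1)→ 6
6 —HB5→ 5 + 1 —bump→ 6 + 1 = 7 —(−1)→ 6
6 —HB6→ 6 —bump→ 7 = 7 —(−1)→ 6
6 —HB7→ 6 —bump→ 6 = 6 —(−1)→ 5

5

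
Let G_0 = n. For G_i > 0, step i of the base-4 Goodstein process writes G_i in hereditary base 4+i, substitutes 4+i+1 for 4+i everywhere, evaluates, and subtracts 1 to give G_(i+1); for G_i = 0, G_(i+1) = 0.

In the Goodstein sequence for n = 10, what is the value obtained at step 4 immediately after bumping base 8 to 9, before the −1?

G_0 = 10. HB_4(10) = 2·4 + 2. Bump = 12. G_1 = 11.
G_1 = 11. HB_5(11) = 2·5 + 1. Bump = 13. G_2 = 12.
G_2 = 12. HB_6(12) = 2·6. Bump = 14. G_3 = 13.
G_3 = 13. HB_7(13) = 7 + 6. Bump = 14. G_4 = 13.
G_4 = 13. HB_8(13) = 8 + 5. Bump = 14. G_5 = 13.

14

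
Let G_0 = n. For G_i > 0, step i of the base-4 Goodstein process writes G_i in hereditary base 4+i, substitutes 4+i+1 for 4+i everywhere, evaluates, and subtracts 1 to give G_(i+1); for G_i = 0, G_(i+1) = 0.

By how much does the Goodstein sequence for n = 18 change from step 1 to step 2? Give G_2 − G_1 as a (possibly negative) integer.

i=0: 18 = 4^2 + 2 (b=4); 4→5: 5^2 + 2 = 27; 27−1 = 26
i=1: 26 = 5^2 + 1 (b=5); 5→6: 6^2 + 1 = 37; 37−1 = 36

10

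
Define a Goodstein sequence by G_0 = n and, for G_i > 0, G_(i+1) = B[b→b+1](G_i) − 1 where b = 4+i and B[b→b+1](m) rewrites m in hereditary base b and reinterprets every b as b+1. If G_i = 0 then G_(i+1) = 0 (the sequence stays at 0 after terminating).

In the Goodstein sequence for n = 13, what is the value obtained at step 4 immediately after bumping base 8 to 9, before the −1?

i=0: 13 = 3·4 + 1 (b=4); 4→5: 3·5 + 1 = 16; 16−1 = 15
i=1: 15 = 3·5 (b=5); 5→6: 3·6 = 18; 18−1 = 17
i=2: 17 = 2·6 + 5 (b=6); 6→7: 2·7 + 5 = 19; 19−1 = 18
i=3: 18 = 2·7 + 4 (b=7); 7→8: 2·8 + 4 = 20; 20−1 = 19
i=4: 19 = 2·8 + 3 (b=8); 8→9: 2·9 + 3 = 21; 21−1 = 20

21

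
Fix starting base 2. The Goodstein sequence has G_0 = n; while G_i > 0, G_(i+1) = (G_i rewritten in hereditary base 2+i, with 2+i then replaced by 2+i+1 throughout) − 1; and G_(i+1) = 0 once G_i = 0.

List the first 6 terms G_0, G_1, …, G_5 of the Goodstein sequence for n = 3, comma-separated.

i=0: 3 = 2 + 1 (b=2); 2→3: 3 + 1 = 4; 4−1 = 3
i=1: 3 = 3 (b=3); 3→4: 4 = 4; 4−1 = 3
i=2: 3 = 3 (b=4); 4→5: 3 = 3; 3−1 = 2
i=3: 2 = 2 (b=5); 5→6: 2 = 2; 2−1 = 1
i=4: 1 = 1 (b=6); 6→7: 1 = 1; 1−1 = 0

3, 3, 3, 2, 1, 0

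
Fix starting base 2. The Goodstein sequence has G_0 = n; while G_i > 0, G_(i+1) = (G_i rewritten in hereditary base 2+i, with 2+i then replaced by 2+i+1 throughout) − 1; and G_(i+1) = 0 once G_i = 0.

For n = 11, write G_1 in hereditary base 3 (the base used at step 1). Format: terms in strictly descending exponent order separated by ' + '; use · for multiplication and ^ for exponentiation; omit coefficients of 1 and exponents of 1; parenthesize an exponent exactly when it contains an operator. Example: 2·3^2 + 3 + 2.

3^(3 + 1) + 3

(0) 11|_2 = 2^(2 + 1) + 2 + 1 ↦ 3^(3 + 1) + 3 + 1|_3 = 85 ⇒ 84
(1) 84|_3 = 3^(3 + 1) + 3 ↦ 4^(4 + 1) + 4|_4 = 1028 ⇒ 1027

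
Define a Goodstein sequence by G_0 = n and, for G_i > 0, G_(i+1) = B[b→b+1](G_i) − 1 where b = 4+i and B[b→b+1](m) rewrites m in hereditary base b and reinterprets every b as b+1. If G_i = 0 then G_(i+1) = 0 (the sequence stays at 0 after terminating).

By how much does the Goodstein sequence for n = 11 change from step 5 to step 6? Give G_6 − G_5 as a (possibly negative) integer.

0

base 4: 11 = 2·4 + 3; at 5: 2·5 + 3 = 13; next = 12
base 5: 12 = 2·5 + 2; at 6: 2·6 + 2 = 14; next = 13
base 6: 13 = 2·6 + 1; at 7: 2·7 + 1 = 15; next = 14
base 7: 14 = 2·7; at 8: 2·8 = 16; next = 15
base 8: 15 = 8 + 7; at 9: 9 + 7 = 16; next = 15
base 9: 15 = 9 + 6; at 10: 10 + 6 = 16; next = 15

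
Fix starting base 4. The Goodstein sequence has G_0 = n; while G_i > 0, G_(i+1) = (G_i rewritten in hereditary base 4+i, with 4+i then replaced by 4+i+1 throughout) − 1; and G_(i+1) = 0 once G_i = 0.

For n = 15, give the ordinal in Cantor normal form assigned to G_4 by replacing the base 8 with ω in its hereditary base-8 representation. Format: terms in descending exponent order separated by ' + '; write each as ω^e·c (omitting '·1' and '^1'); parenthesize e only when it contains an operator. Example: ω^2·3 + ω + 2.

ω·2 + 7

(0) 15|_4 = 3·4 + 3 ↦ 3·5 + 3|_5 = 18 ⇒ 17
(1) 17|_5 = 3·5 + 2 ↦ 3·6 + 2|_6 = 20 ⇒ 19
(2) 19|_6 = 3·6 + 1 ↦ 3·7 + 1|_7 = 22 ⇒ 21
(3) 21|_7 = 3·7 ↦ 3·8|_8 = 24 ⇒ 23
(4) 23|_8 = 2·8 + 7 ↦ 2·9 + 7|_9 = 25 ⇒ 24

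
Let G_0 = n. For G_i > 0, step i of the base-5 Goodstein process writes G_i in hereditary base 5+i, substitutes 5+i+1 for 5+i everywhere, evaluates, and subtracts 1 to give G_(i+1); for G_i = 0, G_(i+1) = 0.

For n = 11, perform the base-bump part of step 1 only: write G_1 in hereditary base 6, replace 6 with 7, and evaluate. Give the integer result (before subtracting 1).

14

[0] 11 ≡ 2·5 + 1 (base 5). Lift 6: 13. −1: 12.
[1] 12 ≡ 2·6 (base 6). Lift 7: 14. −1: 13.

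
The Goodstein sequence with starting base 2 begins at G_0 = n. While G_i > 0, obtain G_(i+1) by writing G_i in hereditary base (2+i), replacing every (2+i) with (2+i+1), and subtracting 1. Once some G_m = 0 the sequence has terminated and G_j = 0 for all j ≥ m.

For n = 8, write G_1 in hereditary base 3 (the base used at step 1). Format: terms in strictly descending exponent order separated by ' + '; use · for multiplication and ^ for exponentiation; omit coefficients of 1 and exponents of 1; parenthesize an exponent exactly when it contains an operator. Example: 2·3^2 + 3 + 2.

2·3^3 + 2·3^2 + 2·3 + 2

i=0: 8 = 2^(2 + 1) (b=2); 2→3: 3^(3 + 1) = 81; 81−1 = 80
i=1: 80 = 2·3^3 + 2·3^2 + 2·3 + 2 (b=3); 3→4: 2·4^4 + 2·4^2 + 2·4 + 2 = 554; 554−1 = 553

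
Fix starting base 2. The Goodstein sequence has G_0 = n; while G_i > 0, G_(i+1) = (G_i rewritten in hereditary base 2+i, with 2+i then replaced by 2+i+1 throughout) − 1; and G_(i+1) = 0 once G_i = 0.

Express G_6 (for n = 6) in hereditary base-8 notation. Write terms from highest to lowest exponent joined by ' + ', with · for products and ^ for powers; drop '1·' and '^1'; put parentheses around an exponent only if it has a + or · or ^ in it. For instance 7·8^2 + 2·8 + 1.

5·8^5 + 5·8^4 + 5·8^3 + 5·8^2 + 5·8 + 3

i=0: 6 = 2^2 + 2 (b=2); 2→3: 3^3 + 3 = 30; 30−1 = 29
i=1: 29 = 3^3 + 2 (b=3); 3→4: 4^4 + 2 = 258; 258−1 = 257
i=2: 257 = 4^4 + 1 (b=4); 4→5: 5^5 + 1 = 3126; 3126−1 = 3125
i=3: 3125 = 5^5 (b=5); 5→6: 6^6 = 46656; 46656−1 = 46655
i=4: 46655 = 5·6^5 + 5·6^4 + 5·6^3 + 5·6^2 + 5·6 + 5 (b=6); 6→7: 5·7^5 + 5·7^4 + 5·7^3 + 5·7^2 + 5·7 + 5 = 98040; 98040−1 = 98039
i=5: 98039 = 5·7^5 + 5·7^4 + 5·7^3 + 5·7^2 + 5·7 + 4 (b=7); 7→8: 5·8^5 + 5·8^4 + 5·8^3 + 5·8^2 + 5·8 + 4 = 187244; 187244−1 = 187243
i=6: 187243 = 5·8^5 + 5·8^4 + 5·8^3 + 5·8^2 + 5·8 + 3 (b=8); 8→9: 5·9^5 + 5·9^4 + 5·9^3 + 5·9^2 + 5·9 + 3 = 332148; 332148−1 = 332147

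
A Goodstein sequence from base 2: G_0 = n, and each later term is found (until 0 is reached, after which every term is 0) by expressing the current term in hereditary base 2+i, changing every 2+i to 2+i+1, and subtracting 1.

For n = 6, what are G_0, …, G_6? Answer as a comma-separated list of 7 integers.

(0) 6|_2 = 2^2 + 2 ↦ 3^3 + 3|_3 = 30 ⇒ 29
(1) 29|_3 = 3^3 + 2 ↦ 4^4 + 2|_4 = 258 ⇒ 257
(2) 257|_4 = 4^4 + 1 ↦ 5^5 + 1|_5 = 3126 ⇒ 3125
(3) 3125|_5 = 5^5 ↦ 6^6|_6 = 46656 ⇒ 46655
(4) 46655|_6 = 5·6^5 + 5·6^4 + 5·6^3 + 5·6^2 + 5·6 + 5 ↦ 5·7^5 + 5·7^4 + 5·7^3 + 5·7^2 + 5·7 + 5|_7 = 98040 ⇒ 98039
(5) 98039|_7 = 5·7^5 + 5·7^4 + 5·7^3 + 5·7^2 + 5·7 + 4 ↦ 5·8^5 + 5·8^4 + 5·8^3 + 5·8^2 + 5·8 + 4|_8 = 187244 ⇒ 187243

6, 29, 257, 3125, 46655, 98039, 187243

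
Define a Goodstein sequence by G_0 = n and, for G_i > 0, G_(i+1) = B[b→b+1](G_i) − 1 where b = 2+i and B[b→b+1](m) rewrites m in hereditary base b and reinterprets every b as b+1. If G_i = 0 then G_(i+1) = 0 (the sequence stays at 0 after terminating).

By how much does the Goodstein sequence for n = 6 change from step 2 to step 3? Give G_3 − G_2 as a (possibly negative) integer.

G_0=6  [base 2] 2^2 + 2  →[2↦3]→  3^3 + 3 = 30  −1 ⇒ G_1=29
G_1=29  [base 3] 3^3 + 2  →[3↦4]→  4^4 + 2 = 258  −1 ⇒ G_2=257
G_2=257  [base 4] 4^4 + 1  →[4↦5]→  5^5 + 1 = 3126  −1 ⇒ G_3=3125

2868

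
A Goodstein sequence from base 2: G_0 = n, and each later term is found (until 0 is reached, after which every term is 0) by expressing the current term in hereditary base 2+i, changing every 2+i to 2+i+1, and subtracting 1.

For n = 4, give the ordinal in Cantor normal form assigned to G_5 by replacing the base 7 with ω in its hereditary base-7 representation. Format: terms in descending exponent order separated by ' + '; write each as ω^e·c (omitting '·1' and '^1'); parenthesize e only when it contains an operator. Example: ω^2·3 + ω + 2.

ω^2·2 + ω + 4

(0) 4|_2 = 2^2 ↦ 3^3|_3 = 27 ⇒ 26
(1) 26|_3 = 2·3^2 + 2·3 + 2 ↦ 2·4^2 + 2·4 + 2|_4 = 42 ⇒ 41
(2) 41|_4 = 2·4^2 + 2·4 + 1 ↦ 2·5^2 + 2·5 + 1|_5 = 61 ⇒ 60
(3) 60|_5 = 2·5^2 + 2·5 ↦ 2·6^2 + 2·6|_6 = 84 ⇒ 83
(4) 83|_6 = 2·6^2 + 6 + 5 ↦ 2·7^2 + 7 + 5|_7 = 110 ⇒ 109
(5) 109|_7 = 2·7^2 + 7 + 4 ↦ 2·8^2 + 8 + 4|_8 = 140 ⇒ 139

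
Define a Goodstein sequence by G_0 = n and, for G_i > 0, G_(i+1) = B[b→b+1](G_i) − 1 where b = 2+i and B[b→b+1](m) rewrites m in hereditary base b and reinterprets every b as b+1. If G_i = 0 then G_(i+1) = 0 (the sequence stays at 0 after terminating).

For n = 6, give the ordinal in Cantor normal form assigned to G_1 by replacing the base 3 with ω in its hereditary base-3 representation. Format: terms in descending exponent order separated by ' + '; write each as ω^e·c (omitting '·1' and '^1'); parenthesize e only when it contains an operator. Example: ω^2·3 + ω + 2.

ω^ω + 2

base 2: 6 = 2^2 + 2; at 3: 3^3 + 3 = 30; next = 29
base 3: 29 = 3^3 + 2; at 4: 4^4 + 2 = 258; next = 257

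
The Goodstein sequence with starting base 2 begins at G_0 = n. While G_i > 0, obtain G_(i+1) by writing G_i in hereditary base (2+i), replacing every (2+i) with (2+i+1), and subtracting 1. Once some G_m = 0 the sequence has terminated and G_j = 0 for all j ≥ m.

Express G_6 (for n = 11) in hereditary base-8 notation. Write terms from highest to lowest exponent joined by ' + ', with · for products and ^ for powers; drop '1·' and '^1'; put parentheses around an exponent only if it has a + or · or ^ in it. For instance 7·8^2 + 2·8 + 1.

7·8^8 + 7·8^7 + 7·8^6 + 7·8^5 + 7·8^4 + 7·8^3 + 7·8^2 + 7·8 + 7

11 —HB2→ 2^(2 + 1) + 2 + 1 —bump→ 3^(3 + 1) + 3 + 1 = 85 —(−1)→ 84
84 —HB3→ 3^(3 + 1) + 3 —bump→ 4^(4 + 1) + 4 = 1028 —(−1)→ 1027
1027 —HB4→ 4^(4 + 1) + 3 —bump→ 5^(5 + 1) + 3 = 15628 —(−1)→ 15627
15627 —HB5→ 5^(5 + 1) + 2 —bump→ 6^(6 + 1) + 2 = 279938 —(−1)→ 279937
279937 —HB6→ 6^(6 + 1) + 1 —bump→ 7^(7 + 1) + 1 = 5764802 —(−1)→ 5764801
5764801 —HB7→ 7^(7 + 1) —bump→ 8^(8 + 1) = 134217728 —(−1)→ 134217727
134217727 —HB8→ 7·8^8 + 7·8^7 + 7·8^6 + 7·8^5 + 7·8^4 + 7·8^3 + 7·8^2 + 7·8 + 7 —bump→ 7·9^9 + 7·9^7 + 7·9^6 + 7·9^5 + 7·9^4 + 7·9^3 + 7·9^2 + 7·9 + 7 = 2749609303 —(−1)→ 2749609302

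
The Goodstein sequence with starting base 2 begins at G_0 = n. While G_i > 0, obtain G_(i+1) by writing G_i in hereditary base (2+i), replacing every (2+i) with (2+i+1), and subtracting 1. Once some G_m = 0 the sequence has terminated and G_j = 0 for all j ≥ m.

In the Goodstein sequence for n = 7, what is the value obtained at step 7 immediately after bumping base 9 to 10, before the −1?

77777776

G_0 = 7. HB_2(7) = 2^2 + 2 + 1. Bump = 31. G_1 = 30.
G_1 = 30. HB_3(30) = 3^3 + 3. Bump = 260. G_2 = 259.
G_2 = 259. HB_4(259) = 4^4 + 3. Bump = 3128. G_3 = 3127.
G_3 = 3127. HB_5(3127) = 5^5 + 2. Bump = 46658. G_4 = 46657.
G_4 = 46657. HB_6(46657) = 6^6 + 1. Bump = 823544. G_5 = 823543.
G_5 = 823543. HB_7(823543) = 7^7. Bump = 16777216. G_6 = 16777215.
G_6 = 16777215. HB_8(16777215) = 7·8^7 + 7·8^6 + 7·8^5 + 7·8^4 + 7·8^3 + 7·8^2 + 7·8 + 7. Bump = 37665880. G_7 = 37665879.
G_7 = 37665879. HB_9(37665879) = 7·9^7 + 7·9^6 + 7·9^5 + 7·9^4 + 7·9^3 + 7·9^2 + 7·9 + 6. Bump = 77777776. G_8 = 77777775.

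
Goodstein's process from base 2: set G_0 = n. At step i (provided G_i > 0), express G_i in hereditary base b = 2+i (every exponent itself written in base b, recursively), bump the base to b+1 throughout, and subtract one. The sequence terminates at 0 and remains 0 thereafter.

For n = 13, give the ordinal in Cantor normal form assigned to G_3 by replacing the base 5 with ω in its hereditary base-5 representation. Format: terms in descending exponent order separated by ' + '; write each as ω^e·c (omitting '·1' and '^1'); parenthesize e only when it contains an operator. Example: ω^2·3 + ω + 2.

ω^(ω + 1) + ω^3·3 + ω^2·3 + ω·3 + 2

i=0: 13 = 2^(2 + 1) + 2^2 + 1 (b=2); 2→3: 3^(3 + 1) + 3^3 + 1 = 109; 109−1 = 108
i=1: 108 = 3^(3 + 1) + 3^3 (b=3); 3→4: 4^(4 + 1) + 4^4 = 1280; 1280−1 = 1279
i=2: 1279 = 4^(4 + 1) + 3·4^3 + 3·4^2 + 3·4 + 3 (b=4); 4→5: 5^(5 + 1) + 3·5^3 + 3·5^2 + 3·5 + 3 = 16093; 16093−1 = 16092
i=3: 16092 = 5^(5 + 1) + 3·5^3 + 3·5^2 + 3·5 + 2 (b=5); 5→6: 6^(6 + 1) + 3·6^3 + 3·6^2 + 3·6 + 2 = 280712; 280712−1 = 280711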